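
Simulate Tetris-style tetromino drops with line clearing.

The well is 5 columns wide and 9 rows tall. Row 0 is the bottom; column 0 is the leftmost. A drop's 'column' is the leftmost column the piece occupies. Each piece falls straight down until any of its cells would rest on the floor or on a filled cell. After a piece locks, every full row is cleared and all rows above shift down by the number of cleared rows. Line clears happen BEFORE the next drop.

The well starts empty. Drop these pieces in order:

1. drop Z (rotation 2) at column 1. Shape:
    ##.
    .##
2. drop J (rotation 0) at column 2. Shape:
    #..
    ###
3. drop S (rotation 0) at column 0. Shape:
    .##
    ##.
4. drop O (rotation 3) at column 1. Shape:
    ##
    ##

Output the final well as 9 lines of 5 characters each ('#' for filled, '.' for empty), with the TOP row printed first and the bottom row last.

Drop 1: Z rot2 at col 1 lands with bottom-row=0; cleared 0 line(s) (total 0); column heights now [0 2 2 1 0], max=2
Drop 2: J rot0 at col 2 lands with bottom-row=2; cleared 0 line(s) (total 0); column heights now [0 2 4 3 3], max=4
Drop 3: S rot0 at col 0 lands with bottom-row=3; cleared 0 line(s) (total 0); column heights now [4 5 5 3 3], max=5
Drop 4: O rot3 at col 1 lands with bottom-row=5; cleared 0 line(s) (total 0); column heights now [4 7 7 3 3], max=7

Answer: .....
.....
.##..
.##..
.##..
###..
..###
.##..
..##.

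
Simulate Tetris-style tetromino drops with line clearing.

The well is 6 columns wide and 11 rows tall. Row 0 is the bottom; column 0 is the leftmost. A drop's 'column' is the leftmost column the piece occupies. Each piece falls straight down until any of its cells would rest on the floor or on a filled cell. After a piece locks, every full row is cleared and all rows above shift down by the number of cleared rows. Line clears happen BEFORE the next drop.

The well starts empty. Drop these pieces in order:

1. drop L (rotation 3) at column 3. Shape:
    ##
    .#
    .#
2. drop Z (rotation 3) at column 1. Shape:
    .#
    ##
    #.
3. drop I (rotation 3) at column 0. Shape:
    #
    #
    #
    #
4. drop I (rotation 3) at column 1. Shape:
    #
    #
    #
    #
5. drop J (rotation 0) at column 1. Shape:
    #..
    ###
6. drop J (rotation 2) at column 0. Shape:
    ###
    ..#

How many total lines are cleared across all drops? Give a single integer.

Drop 1: L rot3 at col 3 lands with bottom-row=0; cleared 0 line(s) (total 0); column heights now [0 0 0 3 3 0], max=3
Drop 2: Z rot3 at col 1 lands with bottom-row=0; cleared 0 line(s) (total 0); column heights now [0 2 3 3 3 0], max=3
Drop 3: I rot3 at col 0 lands with bottom-row=0; cleared 0 line(s) (total 0); column heights now [4 2 3 3 3 0], max=4
Drop 4: I rot3 at col 1 lands with bottom-row=2; cleared 0 line(s) (total 0); column heights now [4 6 3 3 3 0], max=6
Drop 5: J rot0 at col 1 lands with bottom-row=6; cleared 0 line(s) (total 0); column heights now [4 8 7 7 3 0], max=8
Drop 6: J rot2 at col 0 lands with bottom-row=7; cleared 0 line(s) (total 0); column heights now [9 9 9 7 3 0], max=9

Answer: 0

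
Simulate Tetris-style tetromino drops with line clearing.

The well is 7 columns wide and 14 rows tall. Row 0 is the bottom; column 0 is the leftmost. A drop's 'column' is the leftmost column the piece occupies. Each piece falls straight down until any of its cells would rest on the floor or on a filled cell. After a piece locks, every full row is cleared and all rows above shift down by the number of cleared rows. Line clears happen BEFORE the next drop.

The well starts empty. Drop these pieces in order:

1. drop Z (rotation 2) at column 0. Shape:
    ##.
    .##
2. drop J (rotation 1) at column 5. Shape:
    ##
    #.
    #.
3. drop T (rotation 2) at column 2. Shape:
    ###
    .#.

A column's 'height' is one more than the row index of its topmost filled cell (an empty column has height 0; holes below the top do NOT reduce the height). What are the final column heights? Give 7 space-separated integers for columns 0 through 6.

Drop 1: Z rot2 at col 0 lands with bottom-row=0; cleared 0 line(s) (total 0); column heights now [2 2 1 0 0 0 0], max=2
Drop 2: J rot1 at col 5 lands with bottom-row=0; cleared 0 line(s) (total 0); column heights now [2 2 1 0 0 3 3], max=3
Drop 3: T rot2 at col 2 lands with bottom-row=0; cleared 0 line(s) (total 0); column heights now [2 2 2 2 2 3 3], max=3

Answer: 2 2 2 2 2 3 3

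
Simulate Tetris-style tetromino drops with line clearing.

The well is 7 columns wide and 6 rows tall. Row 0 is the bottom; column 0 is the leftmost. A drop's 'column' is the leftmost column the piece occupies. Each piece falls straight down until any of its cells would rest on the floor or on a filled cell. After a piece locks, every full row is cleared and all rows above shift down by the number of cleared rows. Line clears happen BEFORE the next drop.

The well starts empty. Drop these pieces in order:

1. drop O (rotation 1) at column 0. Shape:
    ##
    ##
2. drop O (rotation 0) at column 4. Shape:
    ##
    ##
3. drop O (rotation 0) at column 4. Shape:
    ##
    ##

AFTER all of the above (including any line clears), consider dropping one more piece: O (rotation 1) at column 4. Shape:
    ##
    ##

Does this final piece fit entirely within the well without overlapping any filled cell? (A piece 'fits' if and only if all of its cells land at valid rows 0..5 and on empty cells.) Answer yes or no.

Drop 1: O rot1 at col 0 lands with bottom-row=0; cleared 0 line(s) (total 0); column heights now [2 2 0 0 0 0 0], max=2
Drop 2: O rot0 at col 4 lands with bottom-row=0; cleared 0 line(s) (total 0); column heights now [2 2 0 0 2 2 0], max=2
Drop 3: O rot0 at col 4 lands with bottom-row=2; cleared 0 line(s) (total 0); column heights now [2 2 0 0 4 4 0], max=4
Test piece O rot1 at col 4 (width 2): heights before test = [2 2 0 0 4 4 0]; fits = True

Answer: yes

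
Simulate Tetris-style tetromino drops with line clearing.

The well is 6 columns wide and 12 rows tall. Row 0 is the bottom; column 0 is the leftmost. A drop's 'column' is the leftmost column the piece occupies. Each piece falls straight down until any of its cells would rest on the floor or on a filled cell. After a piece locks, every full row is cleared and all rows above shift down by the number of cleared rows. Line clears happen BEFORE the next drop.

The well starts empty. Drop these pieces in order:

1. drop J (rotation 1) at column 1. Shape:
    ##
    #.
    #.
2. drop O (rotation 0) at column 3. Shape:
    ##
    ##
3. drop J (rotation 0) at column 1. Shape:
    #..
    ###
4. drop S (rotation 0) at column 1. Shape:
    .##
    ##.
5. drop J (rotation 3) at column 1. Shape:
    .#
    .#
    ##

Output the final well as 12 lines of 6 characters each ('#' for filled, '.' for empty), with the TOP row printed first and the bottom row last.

Drop 1: J rot1 at col 1 lands with bottom-row=0; cleared 0 line(s) (total 0); column heights now [0 3 3 0 0 0], max=3
Drop 2: O rot0 at col 3 lands with bottom-row=0; cleared 0 line(s) (total 0); column heights now [0 3 3 2 2 0], max=3
Drop 3: J rot0 at col 1 lands with bottom-row=3; cleared 0 line(s) (total 0); column heights now [0 5 4 4 2 0], max=5
Drop 4: S rot0 at col 1 lands with bottom-row=5; cleared 0 line(s) (total 0); column heights now [0 6 7 7 2 0], max=7
Drop 5: J rot3 at col 1 lands with bottom-row=7; cleared 0 line(s) (total 0); column heights now [0 8 10 7 2 0], max=10

Answer: ......
......
..#...
..#...
.##...
..##..
.##...
.#....
.###..
.##...
.#.##.
.#.##.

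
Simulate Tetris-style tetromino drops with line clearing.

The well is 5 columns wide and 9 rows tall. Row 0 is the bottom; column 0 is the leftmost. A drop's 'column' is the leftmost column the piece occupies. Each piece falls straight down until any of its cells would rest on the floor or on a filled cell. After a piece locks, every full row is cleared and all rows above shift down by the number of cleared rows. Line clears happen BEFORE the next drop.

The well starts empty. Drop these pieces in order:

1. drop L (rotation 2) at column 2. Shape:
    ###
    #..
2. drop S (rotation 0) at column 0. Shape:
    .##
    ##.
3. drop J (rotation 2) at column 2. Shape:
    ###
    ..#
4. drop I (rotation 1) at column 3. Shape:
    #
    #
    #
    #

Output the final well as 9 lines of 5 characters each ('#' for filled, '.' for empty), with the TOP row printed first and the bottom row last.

Answer: .....
.....
...#.
...#.
...#.
...#.
..###
.##.#
..#..

Derivation:
Drop 1: L rot2 at col 2 lands with bottom-row=0; cleared 0 line(s) (total 0); column heights now [0 0 2 2 2], max=2
Drop 2: S rot0 at col 0 lands with bottom-row=1; cleared 1 line(s) (total 1); column heights now [0 2 2 0 0], max=2
Drop 3: J rot2 at col 2 lands with bottom-row=1; cleared 0 line(s) (total 1); column heights now [0 2 3 3 3], max=3
Drop 4: I rot1 at col 3 lands with bottom-row=3; cleared 0 line(s) (total 1); column heights now [0 2 3 7 3], max=7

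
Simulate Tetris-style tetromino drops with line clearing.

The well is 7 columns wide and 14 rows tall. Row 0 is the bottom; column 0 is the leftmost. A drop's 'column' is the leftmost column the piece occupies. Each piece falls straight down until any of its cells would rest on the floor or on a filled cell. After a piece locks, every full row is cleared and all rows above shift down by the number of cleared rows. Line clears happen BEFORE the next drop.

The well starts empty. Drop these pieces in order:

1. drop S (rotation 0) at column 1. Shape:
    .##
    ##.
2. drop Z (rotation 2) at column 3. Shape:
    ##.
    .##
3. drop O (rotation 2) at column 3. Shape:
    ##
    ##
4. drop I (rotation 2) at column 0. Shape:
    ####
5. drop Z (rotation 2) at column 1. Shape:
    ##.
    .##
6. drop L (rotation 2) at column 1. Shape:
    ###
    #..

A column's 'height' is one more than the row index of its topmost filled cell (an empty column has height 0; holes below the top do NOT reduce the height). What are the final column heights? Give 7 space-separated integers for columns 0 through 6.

Drop 1: S rot0 at col 1 lands with bottom-row=0; cleared 0 line(s) (total 0); column heights now [0 1 2 2 0 0 0], max=2
Drop 2: Z rot2 at col 3 lands with bottom-row=1; cleared 0 line(s) (total 0); column heights now [0 1 2 3 3 2 0], max=3
Drop 3: O rot2 at col 3 lands with bottom-row=3; cleared 0 line(s) (total 0); column heights now [0 1 2 5 5 2 0], max=5
Drop 4: I rot2 at col 0 lands with bottom-row=5; cleared 0 line(s) (total 0); column heights now [6 6 6 6 5 2 0], max=6
Drop 5: Z rot2 at col 1 lands with bottom-row=6; cleared 0 line(s) (total 0); column heights now [6 8 8 7 5 2 0], max=8
Drop 6: L rot2 at col 1 lands with bottom-row=8; cleared 0 line(s) (total 0); column heights now [6 10 10 10 5 2 0], max=10

Answer: 6 10 10 10 5 2 0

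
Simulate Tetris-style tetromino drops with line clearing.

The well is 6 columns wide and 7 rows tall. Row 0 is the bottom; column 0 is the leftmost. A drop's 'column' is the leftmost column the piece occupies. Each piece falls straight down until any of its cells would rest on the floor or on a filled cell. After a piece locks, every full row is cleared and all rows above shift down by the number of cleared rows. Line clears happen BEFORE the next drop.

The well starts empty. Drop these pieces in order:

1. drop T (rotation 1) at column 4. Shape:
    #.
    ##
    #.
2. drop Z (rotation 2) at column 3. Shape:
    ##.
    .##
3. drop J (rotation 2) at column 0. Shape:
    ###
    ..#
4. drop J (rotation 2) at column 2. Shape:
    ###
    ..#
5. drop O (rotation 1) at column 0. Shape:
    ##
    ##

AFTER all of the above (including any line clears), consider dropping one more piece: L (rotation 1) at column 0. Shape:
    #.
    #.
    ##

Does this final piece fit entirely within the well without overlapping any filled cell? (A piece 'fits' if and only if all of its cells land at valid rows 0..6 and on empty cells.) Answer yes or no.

Answer: yes

Derivation:
Drop 1: T rot1 at col 4 lands with bottom-row=0; cleared 0 line(s) (total 0); column heights now [0 0 0 0 3 2], max=3
Drop 2: Z rot2 at col 3 lands with bottom-row=3; cleared 0 line(s) (total 0); column heights now [0 0 0 5 5 4], max=5
Drop 3: J rot2 at col 0 lands with bottom-row=0; cleared 0 line(s) (total 0); column heights now [2 2 2 5 5 4], max=5
Drop 4: J rot2 at col 2 lands with bottom-row=5; cleared 0 line(s) (total 0); column heights now [2 2 7 7 7 4], max=7
Drop 5: O rot1 at col 0 lands with bottom-row=2; cleared 0 line(s) (total 0); column heights now [4 4 7 7 7 4], max=7
Test piece L rot1 at col 0 (width 2): heights before test = [4 4 7 7 7 4]; fits = True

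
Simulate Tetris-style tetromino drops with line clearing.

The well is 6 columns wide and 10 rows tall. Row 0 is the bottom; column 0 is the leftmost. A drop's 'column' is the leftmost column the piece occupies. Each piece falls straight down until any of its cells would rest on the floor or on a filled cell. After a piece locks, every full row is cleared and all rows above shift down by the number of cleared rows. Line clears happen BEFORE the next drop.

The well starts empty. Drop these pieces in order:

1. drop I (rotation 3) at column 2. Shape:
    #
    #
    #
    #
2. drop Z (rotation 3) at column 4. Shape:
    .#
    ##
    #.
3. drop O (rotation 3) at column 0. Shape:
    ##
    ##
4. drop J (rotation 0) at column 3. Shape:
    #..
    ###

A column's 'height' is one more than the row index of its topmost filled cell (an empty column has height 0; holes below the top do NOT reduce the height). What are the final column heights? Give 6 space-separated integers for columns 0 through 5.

Answer: 2 2 4 5 4 4

Derivation:
Drop 1: I rot3 at col 2 lands with bottom-row=0; cleared 0 line(s) (total 0); column heights now [0 0 4 0 0 0], max=4
Drop 2: Z rot3 at col 4 lands with bottom-row=0; cleared 0 line(s) (total 0); column heights now [0 0 4 0 2 3], max=4
Drop 3: O rot3 at col 0 lands with bottom-row=0; cleared 0 line(s) (total 0); column heights now [2 2 4 0 2 3], max=4
Drop 4: J rot0 at col 3 lands with bottom-row=3; cleared 0 line(s) (total 0); column heights now [2 2 4 5 4 4], max=5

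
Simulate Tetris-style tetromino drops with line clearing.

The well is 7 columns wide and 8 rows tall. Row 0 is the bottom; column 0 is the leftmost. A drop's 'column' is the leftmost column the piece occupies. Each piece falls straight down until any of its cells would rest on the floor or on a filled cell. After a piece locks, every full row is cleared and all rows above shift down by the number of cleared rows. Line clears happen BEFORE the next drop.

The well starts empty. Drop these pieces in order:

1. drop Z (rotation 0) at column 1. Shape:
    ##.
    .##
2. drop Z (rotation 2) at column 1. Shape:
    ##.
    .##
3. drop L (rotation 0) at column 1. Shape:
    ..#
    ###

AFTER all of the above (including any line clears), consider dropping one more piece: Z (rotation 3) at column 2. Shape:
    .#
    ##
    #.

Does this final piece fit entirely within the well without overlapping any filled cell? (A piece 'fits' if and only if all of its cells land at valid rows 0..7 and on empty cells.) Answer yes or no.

Answer: yes

Derivation:
Drop 1: Z rot0 at col 1 lands with bottom-row=0; cleared 0 line(s) (total 0); column heights now [0 2 2 1 0 0 0], max=2
Drop 2: Z rot2 at col 1 lands with bottom-row=2; cleared 0 line(s) (total 0); column heights now [0 4 4 3 0 0 0], max=4
Drop 3: L rot0 at col 1 lands with bottom-row=4; cleared 0 line(s) (total 0); column heights now [0 5 5 6 0 0 0], max=6
Test piece Z rot3 at col 2 (width 2): heights before test = [0 5 5 6 0 0 0]; fits = True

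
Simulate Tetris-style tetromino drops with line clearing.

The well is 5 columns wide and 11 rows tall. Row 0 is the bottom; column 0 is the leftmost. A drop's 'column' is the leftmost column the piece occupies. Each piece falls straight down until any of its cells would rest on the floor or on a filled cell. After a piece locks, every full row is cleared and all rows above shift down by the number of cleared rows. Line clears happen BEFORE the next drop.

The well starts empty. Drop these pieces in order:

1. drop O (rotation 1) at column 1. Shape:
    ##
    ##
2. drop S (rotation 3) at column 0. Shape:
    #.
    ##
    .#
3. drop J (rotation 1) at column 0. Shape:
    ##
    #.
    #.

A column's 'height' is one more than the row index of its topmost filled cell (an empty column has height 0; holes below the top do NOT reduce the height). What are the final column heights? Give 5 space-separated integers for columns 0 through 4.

Answer: 8 8 2 0 0

Derivation:
Drop 1: O rot1 at col 1 lands with bottom-row=0; cleared 0 line(s) (total 0); column heights now [0 2 2 0 0], max=2
Drop 2: S rot3 at col 0 lands with bottom-row=2; cleared 0 line(s) (total 0); column heights now [5 4 2 0 0], max=5
Drop 3: J rot1 at col 0 lands with bottom-row=5; cleared 0 line(s) (total 0); column heights now [8 8 2 0 0], max=8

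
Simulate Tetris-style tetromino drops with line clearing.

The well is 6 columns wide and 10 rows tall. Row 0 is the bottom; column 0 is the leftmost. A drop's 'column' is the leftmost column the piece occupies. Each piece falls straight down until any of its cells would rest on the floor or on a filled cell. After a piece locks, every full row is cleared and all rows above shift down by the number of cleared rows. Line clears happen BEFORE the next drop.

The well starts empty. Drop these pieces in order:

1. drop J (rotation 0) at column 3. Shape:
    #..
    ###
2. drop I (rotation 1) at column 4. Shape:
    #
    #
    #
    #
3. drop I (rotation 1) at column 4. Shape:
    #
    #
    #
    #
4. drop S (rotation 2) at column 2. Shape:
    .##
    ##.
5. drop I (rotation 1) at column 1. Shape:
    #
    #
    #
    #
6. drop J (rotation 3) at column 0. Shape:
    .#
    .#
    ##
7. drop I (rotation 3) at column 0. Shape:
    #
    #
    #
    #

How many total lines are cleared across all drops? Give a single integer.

Drop 1: J rot0 at col 3 lands with bottom-row=0; cleared 0 line(s) (total 0); column heights now [0 0 0 2 1 1], max=2
Drop 2: I rot1 at col 4 lands with bottom-row=1; cleared 0 line(s) (total 0); column heights now [0 0 0 2 5 1], max=5
Drop 3: I rot1 at col 4 lands with bottom-row=5; cleared 0 line(s) (total 0); column heights now [0 0 0 2 9 1], max=9
Drop 4: S rot2 at col 2 lands with bottom-row=8; cleared 0 line(s) (total 0); column heights now [0 0 9 10 10 1], max=10
Drop 5: I rot1 at col 1 lands with bottom-row=0; cleared 0 line(s) (total 0); column heights now [0 4 9 10 10 1], max=10
Drop 6: J rot3 at col 0 lands with bottom-row=4; cleared 0 line(s) (total 0); column heights now [5 7 9 10 10 1], max=10
Drop 7: I rot3 at col 0 lands with bottom-row=5; cleared 0 line(s) (total 0); column heights now [9 7 9 10 10 1], max=10

Answer: 0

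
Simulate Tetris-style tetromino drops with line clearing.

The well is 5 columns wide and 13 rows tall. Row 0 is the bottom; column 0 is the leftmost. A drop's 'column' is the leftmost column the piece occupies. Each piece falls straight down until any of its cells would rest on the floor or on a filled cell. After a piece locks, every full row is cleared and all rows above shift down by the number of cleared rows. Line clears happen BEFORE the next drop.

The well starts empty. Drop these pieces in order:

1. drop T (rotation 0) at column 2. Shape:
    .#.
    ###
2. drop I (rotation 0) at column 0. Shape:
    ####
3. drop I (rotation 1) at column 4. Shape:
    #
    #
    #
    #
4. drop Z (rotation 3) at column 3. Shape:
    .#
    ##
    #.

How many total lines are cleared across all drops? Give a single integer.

Drop 1: T rot0 at col 2 lands with bottom-row=0; cleared 0 line(s) (total 0); column heights now [0 0 1 2 1], max=2
Drop 2: I rot0 at col 0 lands with bottom-row=2; cleared 0 line(s) (total 0); column heights now [3 3 3 3 1], max=3
Drop 3: I rot1 at col 4 lands with bottom-row=1; cleared 1 line(s) (total 1); column heights now [0 0 1 2 4], max=4
Drop 4: Z rot3 at col 3 lands with bottom-row=3; cleared 0 line(s) (total 1); column heights now [0 0 1 5 6], max=6

Answer: 1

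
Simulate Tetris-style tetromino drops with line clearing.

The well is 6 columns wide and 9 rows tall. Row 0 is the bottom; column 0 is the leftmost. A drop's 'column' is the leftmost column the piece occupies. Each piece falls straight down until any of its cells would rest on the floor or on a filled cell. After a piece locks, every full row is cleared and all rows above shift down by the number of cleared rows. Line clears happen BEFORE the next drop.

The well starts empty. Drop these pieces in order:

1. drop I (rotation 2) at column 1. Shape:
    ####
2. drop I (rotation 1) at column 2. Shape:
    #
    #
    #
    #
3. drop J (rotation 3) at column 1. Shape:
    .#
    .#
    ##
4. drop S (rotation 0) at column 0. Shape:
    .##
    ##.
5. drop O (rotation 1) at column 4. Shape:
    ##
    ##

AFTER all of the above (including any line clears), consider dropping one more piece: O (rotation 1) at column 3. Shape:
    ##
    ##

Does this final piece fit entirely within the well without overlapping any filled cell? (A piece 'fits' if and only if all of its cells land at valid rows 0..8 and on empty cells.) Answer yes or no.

Answer: yes

Derivation:
Drop 1: I rot2 at col 1 lands with bottom-row=0; cleared 0 line(s) (total 0); column heights now [0 1 1 1 1 0], max=1
Drop 2: I rot1 at col 2 lands with bottom-row=1; cleared 0 line(s) (total 0); column heights now [0 1 5 1 1 0], max=5
Drop 3: J rot3 at col 1 lands with bottom-row=5; cleared 0 line(s) (total 0); column heights now [0 6 8 1 1 0], max=8
Drop 4: S rot0 at col 0 lands with bottom-row=7; cleared 0 line(s) (total 0); column heights now [8 9 9 1 1 0], max=9
Drop 5: O rot1 at col 4 lands with bottom-row=1; cleared 0 line(s) (total 0); column heights now [8 9 9 1 3 3], max=9
Test piece O rot1 at col 3 (width 2): heights before test = [8 9 9 1 3 3]; fits = True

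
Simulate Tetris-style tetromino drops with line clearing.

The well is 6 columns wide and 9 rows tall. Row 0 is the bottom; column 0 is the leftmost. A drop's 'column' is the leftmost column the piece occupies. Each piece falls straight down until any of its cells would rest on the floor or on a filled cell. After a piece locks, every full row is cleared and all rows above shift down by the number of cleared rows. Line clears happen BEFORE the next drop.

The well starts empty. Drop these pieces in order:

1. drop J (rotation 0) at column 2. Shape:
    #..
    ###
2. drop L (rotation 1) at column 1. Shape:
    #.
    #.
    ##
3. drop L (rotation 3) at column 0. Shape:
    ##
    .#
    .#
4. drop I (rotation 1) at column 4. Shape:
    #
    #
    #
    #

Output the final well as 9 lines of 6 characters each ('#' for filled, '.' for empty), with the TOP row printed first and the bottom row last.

Drop 1: J rot0 at col 2 lands with bottom-row=0; cleared 0 line(s) (total 0); column heights now [0 0 2 1 1 0], max=2
Drop 2: L rot1 at col 1 lands with bottom-row=2; cleared 0 line(s) (total 0); column heights now [0 5 3 1 1 0], max=5
Drop 3: L rot3 at col 0 lands with bottom-row=5; cleared 0 line(s) (total 0); column heights now [8 8 3 1 1 0], max=8
Drop 4: I rot1 at col 4 lands with bottom-row=1; cleared 0 line(s) (total 0); column heights now [8 8 3 1 5 0], max=8

Answer: ......
##....
.#....
.#....
.#..#.
.#..#.
.##.#.
..#.#.
..###.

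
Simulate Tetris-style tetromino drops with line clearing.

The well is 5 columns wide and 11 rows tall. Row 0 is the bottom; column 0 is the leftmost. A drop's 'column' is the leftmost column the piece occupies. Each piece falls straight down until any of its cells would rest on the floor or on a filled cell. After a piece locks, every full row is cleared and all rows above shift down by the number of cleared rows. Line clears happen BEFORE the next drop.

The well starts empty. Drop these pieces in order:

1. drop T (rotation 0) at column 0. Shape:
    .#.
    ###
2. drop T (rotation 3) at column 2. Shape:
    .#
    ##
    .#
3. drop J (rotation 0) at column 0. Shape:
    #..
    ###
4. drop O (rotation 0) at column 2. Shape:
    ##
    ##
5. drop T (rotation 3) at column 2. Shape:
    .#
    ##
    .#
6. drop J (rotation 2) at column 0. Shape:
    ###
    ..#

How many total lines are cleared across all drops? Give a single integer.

Answer: 0

Derivation:
Drop 1: T rot0 at col 0 lands with bottom-row=0; cleared 0 line(s) (total 0); column heights now [1 2 1 0 0], max=2
Drop 2: T rot3 at col 2 lands with bottom-row=0; cleared 0 line(s) (total 0); column heights now [1 2 2 3 0], max=3
Drop 3: J rot0 at col 0 lands with bottom-row=2; cleared 0 line(s) (total 0); column heights now [4 3 3 3 0], max=4
Drop 4: O rot0 at col 2 lands with bottom-row=3; cleared 0 line(s) (total 0); column heights now [4 3 5 5 0], max=5
Drop 5: T rot3 at col 2 lands with bottom-row=5; cleared 0 line(s) (total 0); column heights now [4 3 7 8 0], max=8
Drop 6: J rot2 at col 0 lands with bottom-row=7; cleared 0 line(s) (total 0); column heights now [9 9 9 8 0], max=9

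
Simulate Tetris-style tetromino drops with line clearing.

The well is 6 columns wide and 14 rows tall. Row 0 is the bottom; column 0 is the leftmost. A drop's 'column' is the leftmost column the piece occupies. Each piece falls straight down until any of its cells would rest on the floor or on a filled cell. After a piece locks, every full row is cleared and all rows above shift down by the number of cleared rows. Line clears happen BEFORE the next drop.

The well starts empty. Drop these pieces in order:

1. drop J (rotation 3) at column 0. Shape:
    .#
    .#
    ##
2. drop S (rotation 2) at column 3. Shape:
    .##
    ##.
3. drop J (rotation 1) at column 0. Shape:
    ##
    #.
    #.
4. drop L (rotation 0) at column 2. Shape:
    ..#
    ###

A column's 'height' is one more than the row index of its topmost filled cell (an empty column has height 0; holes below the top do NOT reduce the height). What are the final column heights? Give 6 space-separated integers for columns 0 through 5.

Answer: 4 4 3 3 4 2

Derivation:
Drop 1: J rot3 at col 0 lands with bottom-row=0; cleared 0 line(s) (total 0); column heights now [1 3 0 0 0 0], max=3
Drop 2: S rot2 at col 3 lands with bottom-row=0; cleared 0 line(s) (total 0); column heights now [1 3 0 1 2 2], max=3
Drop 3: J rot1 at col 0 lands with bottom-row=1; cleared 0 line(s) (total 0); column heights now [4 4 0 1 2 2], max=4
Drop 4: L rot0 at col 2 lands with bottom-row=2; cleared 0 line(s) (total 0); column heights now [4 4 3 3 4 2], max=4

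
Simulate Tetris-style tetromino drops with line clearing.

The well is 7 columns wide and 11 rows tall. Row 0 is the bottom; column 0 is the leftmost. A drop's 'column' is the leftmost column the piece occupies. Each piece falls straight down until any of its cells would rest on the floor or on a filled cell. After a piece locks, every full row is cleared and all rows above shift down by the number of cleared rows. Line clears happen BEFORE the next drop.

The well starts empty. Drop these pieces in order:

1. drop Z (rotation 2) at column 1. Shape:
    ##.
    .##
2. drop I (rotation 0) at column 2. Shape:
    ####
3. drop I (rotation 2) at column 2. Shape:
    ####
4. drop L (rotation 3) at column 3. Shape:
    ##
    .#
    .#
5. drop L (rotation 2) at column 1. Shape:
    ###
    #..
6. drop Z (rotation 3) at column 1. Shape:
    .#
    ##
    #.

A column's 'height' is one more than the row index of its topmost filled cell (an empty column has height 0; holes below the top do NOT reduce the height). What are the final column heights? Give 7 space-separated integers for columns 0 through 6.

Drop 1: Z rot2 at col 1 lands with bottom-row=0; cleared 0 line(s) (total 0); column heights now [0 2 2 1 0 0 0], max=2
Drop 2: I rot0 at col 2 lands with bottom-row=2; cleared 0 line(s) (total 0); column heights now [0 2 3 3 3 3 0], max=3
Drop 3: I rot2 at col 2 lands with bottom-row=3; cleared 0 line(s) (total 0); column heights now [0 2 4 4 4 4 0], max=4
Drop 4: L rot3 at col 3 lands with bottom-row=4; cleared 0 line(s) (total 0); column heights now [0 2 4 7 7 4 0], max=7
Drop 5: L rot2 at col 1 lands with bottom-row=6; cleared 0 line(s) (total 0); column heights now [0 8 8 8 7 4 0], max=8
Drop 6: Z rot3 at col 1 lands with bottom-row=8; cleared 0 line(s) (total 0); column heights now [0 10 11 8 7 4 0], max=11

Answer: 0 10 11 8 7 4 0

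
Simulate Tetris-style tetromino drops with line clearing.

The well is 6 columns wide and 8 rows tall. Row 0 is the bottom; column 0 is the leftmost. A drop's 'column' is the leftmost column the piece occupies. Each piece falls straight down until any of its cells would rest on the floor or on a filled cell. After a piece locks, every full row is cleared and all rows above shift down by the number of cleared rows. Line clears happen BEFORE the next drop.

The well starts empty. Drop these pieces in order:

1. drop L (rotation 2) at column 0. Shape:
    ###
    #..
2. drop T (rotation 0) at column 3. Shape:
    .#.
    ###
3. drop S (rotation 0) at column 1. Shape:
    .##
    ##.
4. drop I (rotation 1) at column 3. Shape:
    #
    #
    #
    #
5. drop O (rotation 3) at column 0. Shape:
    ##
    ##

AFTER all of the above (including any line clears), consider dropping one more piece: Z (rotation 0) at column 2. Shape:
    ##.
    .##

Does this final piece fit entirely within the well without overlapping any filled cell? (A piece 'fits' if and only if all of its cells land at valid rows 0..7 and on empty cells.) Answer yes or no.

Answer: no

Derivation:
Drop 1: L rot2 at col 0 lands with bottom-row=0; cleared 0 line(s) (total 0); column heights now [2 2 2 0 0 0], max=2
Drop 2: T rot0 at col 3 lands with bottom-row=0; cleared 0 line(s) (total 0); column heights now [2 2 2 1 2 1], max=2
Drop 3: S rot0 at col 1 lands with bottom-row=2; cleared 0 line(s) (total 0); column heights now [2 3 4 4 2 1], max=4
Drop 4: I rot1 at col 3 lands with bottom-row=4; cleared 0 line(s) (total 0); column heights now [2 3 4 8 2 1], max=8
Drop 5: O rot3 at col 0 lands with bottom-row=3; cleared 0 line(s) (total 0); column heights now [5 5 4 8 2 1], max=8
Test piece Z rot0 at col 2 (width 3): heights before test = [5 5 4 8 2 1]; fits = False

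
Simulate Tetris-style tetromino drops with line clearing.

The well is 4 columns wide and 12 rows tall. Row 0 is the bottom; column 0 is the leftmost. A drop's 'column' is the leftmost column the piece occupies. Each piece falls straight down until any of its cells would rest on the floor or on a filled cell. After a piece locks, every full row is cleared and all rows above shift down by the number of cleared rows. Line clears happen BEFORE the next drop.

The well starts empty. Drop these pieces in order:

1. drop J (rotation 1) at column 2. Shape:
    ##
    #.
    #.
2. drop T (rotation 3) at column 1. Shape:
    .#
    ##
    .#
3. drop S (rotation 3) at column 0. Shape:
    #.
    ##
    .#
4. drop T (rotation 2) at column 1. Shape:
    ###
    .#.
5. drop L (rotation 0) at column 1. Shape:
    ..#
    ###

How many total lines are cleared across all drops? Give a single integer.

Drop 1: J rot1 at col 2 lands with bottom-row=0; cleared 0 line(s) (total 0); column heights now [0 0 3 3], max=3
Drop 2: T rot3 at col 1 lands with bottom-row=3; cleared 0 line(s) (total 0); column heights now [0 5 6 3], max=6
Drop 3: S rot3 at col 0 lands with bottom-row=5; cleared 0 line(s) (total 0); column heights now [8 7 6 3], max=8
Drop 4: T rot2 at col 1 lands with bottom-row=6; cleared 1 line(s) (total 1); column heights now [7 7 7 3], max=7
Drop 5: L rot0 at col 1 lands with bottom-row=7; cleared 0 line(s) (total 1); column heights now [7 8 8 9], max=9

Answer: 1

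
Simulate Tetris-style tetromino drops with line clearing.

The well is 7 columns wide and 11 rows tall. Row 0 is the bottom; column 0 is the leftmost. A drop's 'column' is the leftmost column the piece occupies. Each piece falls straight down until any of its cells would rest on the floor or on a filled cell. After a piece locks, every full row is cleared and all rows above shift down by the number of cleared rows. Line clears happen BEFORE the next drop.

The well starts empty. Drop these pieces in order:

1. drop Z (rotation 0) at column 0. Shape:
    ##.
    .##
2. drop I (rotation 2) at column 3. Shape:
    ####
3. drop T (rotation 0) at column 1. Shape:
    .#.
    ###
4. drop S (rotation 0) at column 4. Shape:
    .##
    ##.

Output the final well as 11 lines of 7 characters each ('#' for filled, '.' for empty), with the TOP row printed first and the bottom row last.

Drop 1: Z rot0 at col 0 lands with bottom-row=0; cleared 0 line(s) (total 0); column heights now [2 2 1 0 0 0 0], max=2
Drop 2: I rot2 at col 3 lands with bottom-row=0; cleared 0 line(s) (total 0); column heights now [2 2 1 1 1 1 1], max=2
Drop 3: T rot0 at col 1 lands with bottom-row=2; cleared 0 line(s) (total 0); column heights now [2 3 4 3 1 1 1], max=4
Drop 4: S rot0 at col 4 lands with bottom-row=1; cleared 0 line(s) (total 0); column heights now [2 3 4 3 2 3 3], max=4

Answer: .......
.......
.......
.......
.......
.......
.......
..#....
.###.##
##..##.
.######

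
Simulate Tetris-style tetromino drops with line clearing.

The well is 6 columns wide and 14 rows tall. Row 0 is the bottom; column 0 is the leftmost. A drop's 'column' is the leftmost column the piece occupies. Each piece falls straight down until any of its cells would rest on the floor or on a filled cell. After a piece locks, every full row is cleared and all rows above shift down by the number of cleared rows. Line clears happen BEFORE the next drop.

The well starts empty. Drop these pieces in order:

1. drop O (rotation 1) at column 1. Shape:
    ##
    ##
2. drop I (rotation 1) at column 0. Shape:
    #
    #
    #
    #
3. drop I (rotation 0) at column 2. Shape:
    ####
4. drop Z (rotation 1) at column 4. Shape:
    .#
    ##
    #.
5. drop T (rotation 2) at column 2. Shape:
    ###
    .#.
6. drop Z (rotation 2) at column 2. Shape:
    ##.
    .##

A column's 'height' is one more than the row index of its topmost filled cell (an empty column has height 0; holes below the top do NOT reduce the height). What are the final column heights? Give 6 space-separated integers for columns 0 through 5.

Answer: 4 2 8 8 7 6

Derivation:
Drop 1: O rot1 at col 1 lands with bottom-row=0; cleared 0 line(s) (total 0); column heights now [0 2 2 0 0 0], max=2
Drop 2: I rot1 at col 0 lands with bottom-row=0; cleared 0 line(s) (total 0); column heights now [4 2 2 0 0 0], max=4
Drop 3: I rot0 at col 2 lands with bottom-row=2; cleared 0 line(s) (total 0); column heights now [4 2 3 3 3 3], max=4
Drop 4: Z rot1 at col 4 lands with bottom-row=3; cleared 0 line(s) (total 0); column heights now [4 2 3 3 5 6], max=6
Drop 5: T rot2 at col 2 lands with bottom-row=4; cleared 0 line(s) (total 0); column heights now [4 2 6 6 6 6], max=6
Drop 6: Z rot2 at col 2 lands with bottom-row=6; cleared 0 line(s) (total 0); column heights now [4 2 8 8 7 6], max=8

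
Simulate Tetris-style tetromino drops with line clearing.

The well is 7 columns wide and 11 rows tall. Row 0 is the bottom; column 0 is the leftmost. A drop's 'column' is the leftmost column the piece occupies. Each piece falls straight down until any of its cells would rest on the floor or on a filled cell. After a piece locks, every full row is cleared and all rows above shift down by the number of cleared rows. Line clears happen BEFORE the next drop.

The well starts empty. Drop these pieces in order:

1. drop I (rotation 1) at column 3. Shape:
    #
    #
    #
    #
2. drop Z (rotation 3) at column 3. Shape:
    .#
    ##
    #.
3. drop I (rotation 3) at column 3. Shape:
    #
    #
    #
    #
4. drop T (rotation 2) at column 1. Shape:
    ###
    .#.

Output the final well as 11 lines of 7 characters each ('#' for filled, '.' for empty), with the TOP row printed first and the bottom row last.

Drop 1: I rot1 at col 3 lands with bottom-row=0; cleared 0 line(s) (total 0); column heights now [0 0 0 4 0 0 0], max=4
Drop 2: Z rot3 at col 3 lands with bottom-row=4; cleared 0 line(s) (total 0); column heights now [0 0 0 6 7 0 0], max=7
Drop 3: I rot3 at col 3 lands with bottom-row=6; cleared 0 line(s) (total 0); column heights now [0 0 0 10 7 0 0], max=10
Drop 4: T rot2 at col 1 lands with bottom-row=9; cleared 0 line(s) (total 0); column heights now [0 11 11 11 7 0 0], max=11

Answer: .###...
..##...
...#...
...#...
...##..
...##..
...#...
...#...
...#...
...#...
...#...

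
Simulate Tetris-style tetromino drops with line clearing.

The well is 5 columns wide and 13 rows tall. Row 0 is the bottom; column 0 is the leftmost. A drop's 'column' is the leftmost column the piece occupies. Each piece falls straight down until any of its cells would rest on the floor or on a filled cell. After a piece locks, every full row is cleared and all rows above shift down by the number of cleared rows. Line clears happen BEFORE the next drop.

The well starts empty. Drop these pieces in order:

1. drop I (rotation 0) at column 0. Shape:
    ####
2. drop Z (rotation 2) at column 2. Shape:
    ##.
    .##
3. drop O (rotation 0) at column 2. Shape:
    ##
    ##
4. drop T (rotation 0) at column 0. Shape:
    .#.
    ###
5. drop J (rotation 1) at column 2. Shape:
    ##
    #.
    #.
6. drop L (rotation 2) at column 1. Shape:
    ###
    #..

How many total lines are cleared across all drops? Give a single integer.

Answer: 0

Derivation:
Drop 1: I rot0 at col 0 lands with bottom-row=0; cleared 0 line(s) (total 0); column heights now [1 1 1 1 0], max=1
Drop 2: Z rot2 at col 2 lands with bottom-row=1; cleared 0 line(s) (total 0); column heights now [1 1 3 3 2], max=3
Drop 3: O rot0 at col 2 lands with bottom-row=3; cleared 0 line(s) (total 0); column heights now [1 1 5 5 2], max=5
Drop 4: T rot0 at col 0 lands with bottom-row=5; cleared 0 line(s) (total 0); column heights now [6 7 6 5 2], max=7
Drop 5: J rot1 at col 2 lands with bottom-row=6; cleared 0 line(s) (total 0); column heights now [6 7 9 9 2], max=9
Drop 6: L rot2 at col 1 lands with bottom-row=8; cleared 0 line(s) (total 0); column heights now [6 10 10 10 2], max=10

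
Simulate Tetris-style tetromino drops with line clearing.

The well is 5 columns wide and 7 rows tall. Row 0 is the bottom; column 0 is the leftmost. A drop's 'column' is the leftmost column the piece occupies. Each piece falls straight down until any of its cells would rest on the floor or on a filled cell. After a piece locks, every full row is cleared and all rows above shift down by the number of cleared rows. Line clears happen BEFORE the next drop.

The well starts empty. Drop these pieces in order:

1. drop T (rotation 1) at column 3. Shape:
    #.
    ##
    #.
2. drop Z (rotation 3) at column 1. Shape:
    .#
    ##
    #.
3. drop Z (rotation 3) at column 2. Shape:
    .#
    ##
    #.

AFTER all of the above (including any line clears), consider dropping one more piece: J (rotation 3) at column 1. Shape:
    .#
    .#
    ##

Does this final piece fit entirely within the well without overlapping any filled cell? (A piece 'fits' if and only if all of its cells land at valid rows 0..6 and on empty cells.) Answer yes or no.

Drop 1: T rot1 at col 3 lands with bottom-row=0; cleared 0 line(s) (total 0); column heights now [0 0 0 3 2], max=3
Drop 2: Z rot3 at col 1 lands with bottom-row=0; cleared 0 line(s) (total 0); column heights now [0 2 3 3 2], max=3
Drop 3: Z rot3 at col 2 lands with bottom-row=3; cleared 0 line(s) (total 0); column heights now [0 2 5 6 2], max=6
Test piece J rot3 at col 1 (width 2): heights before test = [0 2 5 6 2]; fits = False

Answer: no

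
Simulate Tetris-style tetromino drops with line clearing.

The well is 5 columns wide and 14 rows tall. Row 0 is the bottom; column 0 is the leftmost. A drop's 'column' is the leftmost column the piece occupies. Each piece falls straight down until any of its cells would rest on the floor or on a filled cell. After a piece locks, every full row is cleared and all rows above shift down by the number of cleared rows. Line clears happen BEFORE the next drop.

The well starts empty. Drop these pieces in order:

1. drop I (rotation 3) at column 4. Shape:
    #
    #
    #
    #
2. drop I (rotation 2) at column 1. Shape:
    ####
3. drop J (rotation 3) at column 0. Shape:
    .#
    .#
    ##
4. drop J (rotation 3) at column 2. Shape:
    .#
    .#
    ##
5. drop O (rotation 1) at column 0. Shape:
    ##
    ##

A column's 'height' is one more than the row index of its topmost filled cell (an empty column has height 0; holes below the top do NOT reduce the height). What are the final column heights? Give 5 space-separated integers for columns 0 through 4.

Answer: 10 10 6 8 5

Derivation:
Drop 1: I rot3 at col 4 lands with bottom-row=0; cleared 0 line(s) (total 0); column heights now [0 0 0 0 4], max=4
Drop 2: I rot2 at col 1 lands with bottom-row=4; cleared 0 line(s) (total 0); column heights now [0 5 5 5 5], max=5
Drop 3: J rot3 at col 0 lands with bottom-row=5; cleared 0 line(s) (total 0); column heights now [6 8 5 5 5], max=8
Drop 4: J rot3 at col 2 lands with bottom-row=5; cleared 0 line(s) (total 0); column heights now [6 8 6 8 5], max=8
Drop 5: O rot1 at col 0 lands with bottom-row=8; cleared 0 line(s) (total 0); column heights now [10 10 6 8 5], max=10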